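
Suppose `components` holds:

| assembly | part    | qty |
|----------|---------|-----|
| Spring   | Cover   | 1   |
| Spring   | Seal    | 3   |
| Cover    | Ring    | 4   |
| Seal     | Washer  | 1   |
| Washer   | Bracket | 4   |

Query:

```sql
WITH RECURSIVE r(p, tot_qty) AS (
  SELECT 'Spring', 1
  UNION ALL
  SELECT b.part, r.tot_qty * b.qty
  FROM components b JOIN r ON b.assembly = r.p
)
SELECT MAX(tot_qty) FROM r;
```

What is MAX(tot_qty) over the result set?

12

Base: (Spring, tot_qty=1).
Iteration 1: components of {Spring} -> Cover = 1*1 = 1, Seal = 1*3 = 3.
Iteration 2: components of {Cover,Seal} -> Ring = 1*4 = 4, Washer = 3*1 = 3.
Iteration 3: components of {Ring,Washer} -> Bracket = 3*4 = 12.
Iteration 4: no further components; recursion stops.
tot_qty values: 1, 1, 3, 4, 3, 12; the maximum is 12.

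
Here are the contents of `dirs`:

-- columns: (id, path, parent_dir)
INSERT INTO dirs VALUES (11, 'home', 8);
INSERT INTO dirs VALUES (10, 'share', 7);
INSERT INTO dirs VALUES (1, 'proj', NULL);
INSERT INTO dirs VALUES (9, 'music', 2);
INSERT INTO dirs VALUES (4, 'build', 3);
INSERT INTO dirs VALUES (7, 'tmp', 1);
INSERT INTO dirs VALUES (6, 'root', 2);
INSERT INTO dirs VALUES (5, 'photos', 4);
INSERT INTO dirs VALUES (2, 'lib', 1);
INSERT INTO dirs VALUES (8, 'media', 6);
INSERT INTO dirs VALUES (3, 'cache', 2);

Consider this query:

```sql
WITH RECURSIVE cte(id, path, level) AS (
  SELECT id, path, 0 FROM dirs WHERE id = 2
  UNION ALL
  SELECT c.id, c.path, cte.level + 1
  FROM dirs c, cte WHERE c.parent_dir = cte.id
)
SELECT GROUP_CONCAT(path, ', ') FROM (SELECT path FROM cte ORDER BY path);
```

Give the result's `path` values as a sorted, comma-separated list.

Base: id=2 (lib) at level 0.
Iteration 1: rows with parent_dir in {2} -> cache (id 3, level 1), root (id 6, level 1), music (id 9, level 1).
Iteration 2: rows with parent_dir in {3,6,9} -> build (id 4, level 2), media (id 8, level 2).
Iteration 3: rows with parent_dir in {4,8} -> photos (id 5, level 3), home (id 11, level 3).
Iteration 4: no rows with parent_dir in {5,11}; recursion stops.

build, cache, home, lib, media, music, photos, root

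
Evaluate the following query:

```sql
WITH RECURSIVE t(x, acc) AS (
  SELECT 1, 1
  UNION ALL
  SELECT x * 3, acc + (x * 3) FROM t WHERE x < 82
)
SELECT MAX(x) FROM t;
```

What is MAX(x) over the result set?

Base: x=1, acc=1.
Iteration 1: 1 < 82 holds -> x = 1 * 3 = 3, acc = 1 + 3 = 4.
Iteration 2: 3 < 82 holds -> x = 3 * 3 = 9, acc = 4 + 9 = 13.
Iteration 3: 9 < 82 holds -> x = 9 * 3 = 27, acc = 13 + 27 = 40.
Iteration 4: 27 < 82 holds -> x = 27 * 3 = 81, acc = 40 + 81 = 121.
Iteration 5: 81 < 82 holds -> x = 81 * 3 = 243, acc = 121 + 243 = 364.
Iteration 6: 243 < 82 fails; recursion stops.
x values: 1, 3, 9, 27, 81, 243; the maximum is 243.

243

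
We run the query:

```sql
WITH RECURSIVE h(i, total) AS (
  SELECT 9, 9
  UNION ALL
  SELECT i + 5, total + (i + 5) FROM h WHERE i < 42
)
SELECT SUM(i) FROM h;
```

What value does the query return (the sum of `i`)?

212

Base: i=9, total=9.
Iteration 1: 9 < 42 holds -> i = 9 + 5 = 14, total = 9 + 14 = 23.
Iteration 2: 14 < 42 holds -> i = 14 + 5 = 19, total = 23 + 19 = 42.
Iteration 3: 19 < 42 holds -> i = 19 + 5 = 24, total = 42 + 24 = 66.
Iteration 4: 24 < 42 holds -> i = 24 + 5 = 29, total = 66 + 29 = 95.
Iteration 5: 29 < 42 holds -> i = 29 + 5 = 34, total = 95 + 34 = 129.
Iteration 6: 34 < 42 holds -> i = 34 + 5 = 39, total = 129 + 39 = 168.
Iteration 7: 39 < 42 holds -> i = 39 + 5 = 44, total = 168 + 44 = 212.
Iteration 8: 44 < 42 fails; recursion stops.
SUM(i) = 9 + 14 + 19 + 24 + 29 + 34 + 39 + 44 = 212.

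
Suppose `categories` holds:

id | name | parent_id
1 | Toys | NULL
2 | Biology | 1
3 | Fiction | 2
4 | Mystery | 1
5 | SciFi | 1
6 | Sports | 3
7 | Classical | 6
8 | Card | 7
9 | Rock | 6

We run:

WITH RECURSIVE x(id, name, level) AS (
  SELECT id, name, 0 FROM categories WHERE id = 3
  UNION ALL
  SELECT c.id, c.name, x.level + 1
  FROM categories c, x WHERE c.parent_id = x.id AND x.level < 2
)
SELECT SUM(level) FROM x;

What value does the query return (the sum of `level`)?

Base: id=3 (Fiction) at level 0.
Iteration 1: rows with parent_id in {3} -> Sports (id 6, level 1).
Iteration 2: rows with parent_id in {6} -> Classical (id 7, level 2), Rock (id 9, level 2).
Iteration 3: level < 2 fails for all current rows; recursion stops.
SUM(level) = 0 + 1 + 2 + 2 = 5.

5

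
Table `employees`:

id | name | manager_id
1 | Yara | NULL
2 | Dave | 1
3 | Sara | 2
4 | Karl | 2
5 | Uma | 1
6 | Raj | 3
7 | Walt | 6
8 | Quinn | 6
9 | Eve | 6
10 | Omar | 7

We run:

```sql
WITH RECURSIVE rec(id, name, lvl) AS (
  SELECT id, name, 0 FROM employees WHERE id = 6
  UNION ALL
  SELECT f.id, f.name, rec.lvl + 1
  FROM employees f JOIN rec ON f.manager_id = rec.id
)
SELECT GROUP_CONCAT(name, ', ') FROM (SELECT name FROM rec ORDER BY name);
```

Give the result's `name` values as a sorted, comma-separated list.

Base: id=6 (Raj) at lvl 0.
Iteration 1: rows with manager_id in {6} -> Walt (id 7, lvl 1), Quinn (id 8, lvl 1), Eve (id 9, lvl 1).
Iteration 2: rows with manager_id in {7,8,9} -> Omar (id 10, lvl 2).
Iteration 3: no rows with manager_id in {10}; recursion stops.

Eve, Omar, Quinn, Raj, Walt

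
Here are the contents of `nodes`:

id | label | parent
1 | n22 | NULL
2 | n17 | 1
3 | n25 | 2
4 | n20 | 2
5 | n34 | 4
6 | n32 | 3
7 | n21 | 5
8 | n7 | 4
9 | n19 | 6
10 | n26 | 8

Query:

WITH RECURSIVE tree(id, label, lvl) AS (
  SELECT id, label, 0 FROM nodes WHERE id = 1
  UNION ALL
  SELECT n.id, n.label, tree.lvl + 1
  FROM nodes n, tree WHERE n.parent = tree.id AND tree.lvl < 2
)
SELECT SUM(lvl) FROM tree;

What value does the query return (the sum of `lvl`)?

Base: id=1 (n22) at lvl 0.
Iteration 1: rows with parent in {1} -> n17 (id 2, lvl 1).
Iteration 2: rows with parent in {2} -> n25 (id 3, lvl 2), n20 (id 4, lvl 2).
Iteration 3: lvl < 2 fails for all current rows; recursion stops.
SUM(lvl) = 0 + 1 + 2 + 2 = 5.

5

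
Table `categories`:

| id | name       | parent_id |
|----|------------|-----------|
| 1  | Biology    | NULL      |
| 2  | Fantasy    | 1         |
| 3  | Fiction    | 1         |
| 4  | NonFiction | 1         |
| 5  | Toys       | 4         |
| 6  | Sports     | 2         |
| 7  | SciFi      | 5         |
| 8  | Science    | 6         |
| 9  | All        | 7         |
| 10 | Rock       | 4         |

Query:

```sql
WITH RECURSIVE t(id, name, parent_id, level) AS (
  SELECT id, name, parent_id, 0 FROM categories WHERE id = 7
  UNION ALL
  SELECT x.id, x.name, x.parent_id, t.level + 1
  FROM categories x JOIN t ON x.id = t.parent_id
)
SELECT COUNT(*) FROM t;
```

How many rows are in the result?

4

Base: id=7 (SciFi), parent_id=5, level 0.
Iteration 1: join on id=5 -> Toys (id 5, parent_id=4, level 1).
Iteration 2: join on id=4 -> NonFiction (id 4, parent_id=1, level 2).
Iteration 3: join on id=1 -> Biology (id 1, parent_id=NULL, level 3).
Iteration 4: parent_id is NULL; no match; recursion stops.
Total rows emitted: 4.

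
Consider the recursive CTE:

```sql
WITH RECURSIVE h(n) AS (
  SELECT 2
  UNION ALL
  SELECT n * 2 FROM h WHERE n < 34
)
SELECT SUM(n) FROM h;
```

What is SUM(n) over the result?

Base: n=2.
Iteration 1: 2 < 34 holds -> n = 2 * 2 = 4.
Iteration 2: 4 < 34 holds -> n = 4 * 2 = 8.
Iteration 3: 8 < 34 holds -> n = 8 * 2 = 16.
Iteration 4: 16 < 34 holds -> n = 16 * 2 = 32.
Iteration 5: 32 < 34 holds -> n = 32 * 2 = 64.
Iteration 6: 64 < 34 fails; recursion stops.
SUM(n) = 2 + 4 + 8 + 16 + 32 + 64 = 126.

126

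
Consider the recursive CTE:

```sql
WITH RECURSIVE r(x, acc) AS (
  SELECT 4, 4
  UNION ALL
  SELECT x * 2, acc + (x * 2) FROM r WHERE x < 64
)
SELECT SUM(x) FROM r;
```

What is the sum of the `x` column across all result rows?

Base: x=4, acc=4.
Iteration 1: 4 < 64 holds -> x = 4 * 2 = 8, acc = 4 + 8 = 12.
Iteration 2: 8 < 64 holds -> x = 8 * 2 = 16, acc = 12 + 16 = 28.
Iteration 3: 16 < 64 holds -> x = 16 * 2 = 32, acc = 28 + 32 = 60.
Iteration 4: 32 < 64 holds -> x = 32 * 2 = 64, acc = 60 + 64 = 124.
Iteration 5: 64 < 64 fails; recursion stops.
SUM(x) = 4 + 8 + 16 + 32 + 64 = 124.

124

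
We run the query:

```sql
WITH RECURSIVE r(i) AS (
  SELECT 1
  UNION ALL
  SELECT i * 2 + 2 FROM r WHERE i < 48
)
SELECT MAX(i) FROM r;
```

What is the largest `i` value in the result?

Base: i=1.
Iteration 1: 1 < 48 holds -> i = 1 * 2 + 2 = 4.
Iteration 2: 4 < 48 holds -> i = 4 * 2 + 2 = 10.
Iteration 3: 10 < 48 holds -> i = 10 * 2 + 2 = 22.
Iteration 4: 22 < 48 holds -> i = 22 * 2 + 2 = 46.
Iteration 5: 46 < 48 holds -> i = 46 * 2 + 2 = 94.
Iteration 6: 94 < 48 fails; recursion stops.
i values: 1, 4, 10, 22, 46, 94; the maximum is 94.

94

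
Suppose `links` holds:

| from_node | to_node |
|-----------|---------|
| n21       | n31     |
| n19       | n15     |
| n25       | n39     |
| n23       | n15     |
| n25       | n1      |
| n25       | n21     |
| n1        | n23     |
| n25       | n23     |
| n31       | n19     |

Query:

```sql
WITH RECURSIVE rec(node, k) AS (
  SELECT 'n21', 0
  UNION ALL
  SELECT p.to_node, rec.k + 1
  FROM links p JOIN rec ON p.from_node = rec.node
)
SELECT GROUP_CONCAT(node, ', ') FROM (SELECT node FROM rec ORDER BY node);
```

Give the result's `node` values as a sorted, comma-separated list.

n15, n19, n21, n31

Base: (n21, k=0).
Iteration 1: edges from {n21} -> (n31, k=1).
Iteration 2: edges from {n31} -> (n19, k=2).
Iteration 3: edges from {n19} -> (n15, k=3).
Iteration 4: no outgoing edges from {n15}; recursion stops.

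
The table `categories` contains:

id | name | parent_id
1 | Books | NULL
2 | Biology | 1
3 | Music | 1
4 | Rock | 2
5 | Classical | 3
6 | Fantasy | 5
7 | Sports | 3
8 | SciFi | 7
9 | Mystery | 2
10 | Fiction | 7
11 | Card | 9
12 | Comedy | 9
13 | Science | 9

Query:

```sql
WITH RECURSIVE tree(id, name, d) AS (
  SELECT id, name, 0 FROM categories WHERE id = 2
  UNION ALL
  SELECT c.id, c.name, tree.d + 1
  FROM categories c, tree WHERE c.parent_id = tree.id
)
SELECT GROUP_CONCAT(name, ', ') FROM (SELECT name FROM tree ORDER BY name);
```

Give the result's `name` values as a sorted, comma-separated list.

Biology, Card, Comedy, Mystery, Rock, Science

Base: id=2 (Biology) at d 0.
Iteration 1: rows with parent_id in {2} -> Rock (id 4, d 1), Mystery (id 9, d 1).
Iteration 2: rows with parent_id in {4,9} -> Card (id 11, d 2), Comedy (id 12, d 2), Science (id 13, d 2).
Iteration 3: no rows with parent_id in {11,12,13}; recursion stops.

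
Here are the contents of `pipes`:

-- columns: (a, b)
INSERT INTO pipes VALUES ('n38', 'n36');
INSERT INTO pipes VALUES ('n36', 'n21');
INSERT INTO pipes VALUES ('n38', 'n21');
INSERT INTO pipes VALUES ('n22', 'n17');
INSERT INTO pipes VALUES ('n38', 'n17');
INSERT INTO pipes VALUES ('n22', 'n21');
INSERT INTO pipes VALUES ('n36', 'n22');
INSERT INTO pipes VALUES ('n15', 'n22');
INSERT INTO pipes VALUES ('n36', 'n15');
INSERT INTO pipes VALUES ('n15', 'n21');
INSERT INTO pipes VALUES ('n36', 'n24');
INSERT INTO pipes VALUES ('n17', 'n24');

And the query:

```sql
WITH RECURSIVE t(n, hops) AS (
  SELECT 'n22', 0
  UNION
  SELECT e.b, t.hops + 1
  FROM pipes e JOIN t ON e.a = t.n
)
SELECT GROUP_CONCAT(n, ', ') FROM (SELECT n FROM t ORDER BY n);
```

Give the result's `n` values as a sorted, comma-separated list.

Base: (n22, hops=0).
Iteration 1: edges from {n22} -> (n17, hops=1), (n21, hops=1).
Iteration 2: edges from {n17,n21} -> (n24, hops=2).
Iteration 3: no outgoing edges from {n24}; recursion stops.

n17, n21, n22, n24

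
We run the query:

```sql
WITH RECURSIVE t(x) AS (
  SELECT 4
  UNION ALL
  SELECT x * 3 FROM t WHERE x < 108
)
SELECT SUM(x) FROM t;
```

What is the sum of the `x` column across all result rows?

160

Base: x=4.
Iteration 1: 4 < 108 holds -> x = 4 * 3 = 12.
Iteration 2: 12 < 108 holds -> x = 12 * 3 = 36.
Iteration 3: 36 < 108 holds -> x = 36 * 3 = 108.
Iteration 4: 108 < 108 fails; recursion stops.
SUM(x) = 4 + 12 + 36 + 108 = 160.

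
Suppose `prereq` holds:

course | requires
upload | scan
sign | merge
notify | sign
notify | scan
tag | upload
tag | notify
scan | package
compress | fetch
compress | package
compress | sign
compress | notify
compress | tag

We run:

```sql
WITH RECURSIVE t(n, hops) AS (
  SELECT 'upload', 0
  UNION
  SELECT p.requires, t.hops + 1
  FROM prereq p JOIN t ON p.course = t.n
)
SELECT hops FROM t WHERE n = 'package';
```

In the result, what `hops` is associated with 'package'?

Base: (upload, hops=0).
Iteration 1: edges from {upload} -> (scan, hops=1).
Iteration 2: edges from {scan} -> (package, hops=2).
Iteration 3: no outgoing edges from {package}; recursion stops.

2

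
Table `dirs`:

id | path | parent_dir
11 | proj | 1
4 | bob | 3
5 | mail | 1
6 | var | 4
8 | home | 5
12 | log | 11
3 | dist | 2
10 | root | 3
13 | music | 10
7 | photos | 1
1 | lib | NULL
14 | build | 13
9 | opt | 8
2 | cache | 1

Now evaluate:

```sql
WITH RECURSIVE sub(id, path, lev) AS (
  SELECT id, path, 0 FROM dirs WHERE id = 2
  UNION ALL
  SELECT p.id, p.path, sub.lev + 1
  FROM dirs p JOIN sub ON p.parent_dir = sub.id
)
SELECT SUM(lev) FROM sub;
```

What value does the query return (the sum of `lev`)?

15

Base: id=2 (cache) at lev 0.
Iteration 1: rows with parent_dir in {2} -> dist (id 3, lev 1).
Iteration 2: rows with parent_dir in {3} -> bob (id 4, lev 2), root (id 10, lev 2).
Iteration 3: rows with parent_dir in {4,10} -> var (id 6, lev 3), music (id 13, lev 3).
Iteration 4: rows with parent_dir in {6,13} -> build (id 14, lev 4).
Iteration 5: no rows with parent_dir in {14}; recursion stops.
SUM(lev) = 0 + 1 + 2 + 2 + 3 + 3 + 4 = 15.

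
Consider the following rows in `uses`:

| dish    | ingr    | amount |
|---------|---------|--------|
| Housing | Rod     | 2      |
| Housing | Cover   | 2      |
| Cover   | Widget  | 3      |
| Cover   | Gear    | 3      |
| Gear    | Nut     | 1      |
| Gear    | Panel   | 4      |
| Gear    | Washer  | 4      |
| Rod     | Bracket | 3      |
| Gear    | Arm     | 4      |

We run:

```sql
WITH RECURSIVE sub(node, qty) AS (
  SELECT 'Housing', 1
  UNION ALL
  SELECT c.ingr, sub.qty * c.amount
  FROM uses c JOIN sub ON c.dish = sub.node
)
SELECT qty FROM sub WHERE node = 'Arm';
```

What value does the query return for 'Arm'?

24

Base: (Housing, qty=1).
Iteration 1: components of {Housing} -> Cover = 1*2 = 2, Rod = 1*2 = 2.
Iteration 2: components of {Cover,Rod} -> Bracket = 2*3 = 6, Gear = 2*3 = 6, Widget = 2*3 = 6.
Iteration 3: components of {Bracket,Gear,Widget} -> Arm = 6*4 = 24, Nut = 6*1 = 6, Panel = 6*4 = 24, Washer = 6*4 = 24.
Iteration 4: no further components; recursion stops.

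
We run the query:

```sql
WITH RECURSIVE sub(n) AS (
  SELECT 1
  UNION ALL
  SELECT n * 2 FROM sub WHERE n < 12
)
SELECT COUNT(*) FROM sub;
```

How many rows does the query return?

Base: n=1.
Iteration 1: 1 < 12 holds -> n = 1 * 2 = 2.
Iteration 2: 2 < 12 holds -> n = 2 * 2 = 4.
Iteration 3: 4 < 12 holds -> n = 4 * 2 = 8.
Iteration 4: 8 < 12 holds -> n = 8 * 2 = 16.
Iteration 5: 16 < 12 fails; recursion stops.
Total rows emitted: 5.

5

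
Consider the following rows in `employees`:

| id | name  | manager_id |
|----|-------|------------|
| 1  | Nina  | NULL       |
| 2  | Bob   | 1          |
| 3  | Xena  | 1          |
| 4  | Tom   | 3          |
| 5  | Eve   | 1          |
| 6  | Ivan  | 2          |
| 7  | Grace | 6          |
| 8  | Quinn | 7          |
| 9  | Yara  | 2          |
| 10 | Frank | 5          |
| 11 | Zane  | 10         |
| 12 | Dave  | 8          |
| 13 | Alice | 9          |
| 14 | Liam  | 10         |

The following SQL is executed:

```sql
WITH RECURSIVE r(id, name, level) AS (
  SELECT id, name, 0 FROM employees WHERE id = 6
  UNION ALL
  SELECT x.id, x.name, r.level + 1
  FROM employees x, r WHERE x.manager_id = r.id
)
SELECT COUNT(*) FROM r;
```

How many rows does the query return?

4

Base: id=6 (Ivan) at level 0.
Iteration 1: rows with manager_id in {6} -> Grace (id 7, level 1).
Iteration 2: rows with manager_id in {7} -> Quinn (id 8, level 2).
Iteration 3: rows with manager_id in {8} -> Dave (id 12, level 3).
Iteration 4: no rows with manager_id in {12}; recursion stops.
Total rows emitted: 4.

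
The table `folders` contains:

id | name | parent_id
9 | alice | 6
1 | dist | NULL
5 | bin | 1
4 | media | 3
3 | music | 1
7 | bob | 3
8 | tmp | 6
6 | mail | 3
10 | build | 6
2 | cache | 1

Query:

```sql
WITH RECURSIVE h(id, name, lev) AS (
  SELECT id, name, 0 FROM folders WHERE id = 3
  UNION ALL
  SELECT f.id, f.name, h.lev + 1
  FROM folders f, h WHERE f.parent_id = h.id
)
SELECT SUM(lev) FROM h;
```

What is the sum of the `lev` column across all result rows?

9

Base: id=3 (music) at lev 0.
Iteration 1: rows with parent_id in {3} -> media (id 4, lev 1), mail (id 6, lev 1), bob (id 7, lev 1).
Iteration 2: rows with parent_id in {4,6,7} -> tmp (id 8, lev 2), alice (id 9, lev 2), build (id 10, lev 2).
Iteration 3: no rows with parent_id in {8,9,10}; recursion stops.
SUM(lev) = 0 + 1 + 1 + 1 + 2 + 2 + 2 = 9.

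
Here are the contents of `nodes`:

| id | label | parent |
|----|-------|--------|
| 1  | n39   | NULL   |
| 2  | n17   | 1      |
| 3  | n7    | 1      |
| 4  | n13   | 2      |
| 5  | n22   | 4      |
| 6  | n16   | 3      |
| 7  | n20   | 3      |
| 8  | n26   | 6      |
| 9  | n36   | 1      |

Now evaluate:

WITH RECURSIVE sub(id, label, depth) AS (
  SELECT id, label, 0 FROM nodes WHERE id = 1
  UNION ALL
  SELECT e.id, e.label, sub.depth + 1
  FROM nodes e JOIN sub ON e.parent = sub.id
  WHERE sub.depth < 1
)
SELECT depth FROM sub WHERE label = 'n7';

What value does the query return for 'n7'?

Base: id=1 (n39) at depth 0.
Iteration 1: rows with parent in {1} -> n17 (id 2, depth 1), n7 (id 3, depth 1), n36 (id 9, depth 1).
Iteration 2: depth < 1 fails for all current rows; recursion stops.

1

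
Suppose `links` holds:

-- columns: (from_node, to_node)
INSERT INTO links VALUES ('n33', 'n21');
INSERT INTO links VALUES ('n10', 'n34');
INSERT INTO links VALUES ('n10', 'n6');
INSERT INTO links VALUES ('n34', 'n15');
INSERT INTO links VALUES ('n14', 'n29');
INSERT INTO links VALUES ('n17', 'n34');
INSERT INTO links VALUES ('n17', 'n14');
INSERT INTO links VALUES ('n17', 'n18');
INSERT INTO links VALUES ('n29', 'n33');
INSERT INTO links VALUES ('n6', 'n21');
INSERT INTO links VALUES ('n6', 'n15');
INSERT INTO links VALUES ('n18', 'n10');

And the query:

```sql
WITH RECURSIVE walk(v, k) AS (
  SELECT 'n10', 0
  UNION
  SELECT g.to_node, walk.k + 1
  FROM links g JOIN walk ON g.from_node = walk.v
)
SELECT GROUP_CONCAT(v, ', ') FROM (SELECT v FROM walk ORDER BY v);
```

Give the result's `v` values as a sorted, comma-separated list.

n10, n15, n21, n34, n6

Base: (n10, k=0).
Iteration 1: edges from {n10} -> (n34, k=1), (n6, k=1).
Iteration 2: edges from {n34,n6} -> (n15, k=2), (n21, k=2). [UNION drops 1 duplicate row(s)]
Iteration 3: no outgoing edges from {n15,n21}; recursion stops.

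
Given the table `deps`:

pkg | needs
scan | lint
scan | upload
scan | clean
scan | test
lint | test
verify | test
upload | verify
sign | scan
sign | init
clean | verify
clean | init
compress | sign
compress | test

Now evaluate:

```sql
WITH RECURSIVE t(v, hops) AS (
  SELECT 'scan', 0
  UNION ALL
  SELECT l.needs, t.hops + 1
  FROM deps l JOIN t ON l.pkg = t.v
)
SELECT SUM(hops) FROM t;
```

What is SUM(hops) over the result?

Base: (scan, hops=0).
Iteration 1: edges from {scan} -> (clean, hops=1), (lint, hops=1), (test, hops=1), (upload, hops=1).
Iteration 2: edges from {clean,lint,test,upload} -> (init, hops=2), (test, hops=2), (verify, hops=2) x2. [UNION ALL keeps all 4 new rows, including repeats]
Iteration 3: edges from {init,test,verify} -> (test, hops=3) x2. [UNION ALL keeps all 2 new rows, including repeats]
Iteration 4: no outgoing edges from {test}; recursion stops.
SUM(hops) = 0 + 1 + 1 + 1 + 1 + 2 + 2 + 2 + 2 + 3 + 3 = 18.

18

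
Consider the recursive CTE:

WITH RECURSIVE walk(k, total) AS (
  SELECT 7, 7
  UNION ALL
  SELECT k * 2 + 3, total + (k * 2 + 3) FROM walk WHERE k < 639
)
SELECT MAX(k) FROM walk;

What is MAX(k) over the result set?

1277

Base: k=7, total=7.
Iteration 1: 7 < 639 holds -> k = 7 * 2 + 3 = 17, total = 7 + 17 = 24.
Iteration 2: 17 < 639 holds -> k = 17 * 2 + 3 = 37, total = 24 + 37 = 61.
Iteration 3: 37 < 639 holds -> k = 37 * 2 + 3 = 77, total = 61 + 77 = 138.
Iteration 4: 77 < 639 holds -> k = 77 * 2 + 3 = 157, total = 138 + 157 = 295.
Iteration 5: 157 < 639 holds -> k = 157 * 2 + 3 = 317, total = 295 + 317 = 612.
Iteration 6: 317 < 639 holds -> k = 317 * 2 + 3 = 637, total = 612 + 637 = 1249.
Iteration 7: 637 < 639 holds -> k = 637 * 2 + 3 = 1277, total = 1249 + 1277 = 2526.
Iteration 8: 1277 < 639 fails; recursion stops.
k values: 7, 17, 37, 77, 157, 317, 637, 1277; the maximum is 1277.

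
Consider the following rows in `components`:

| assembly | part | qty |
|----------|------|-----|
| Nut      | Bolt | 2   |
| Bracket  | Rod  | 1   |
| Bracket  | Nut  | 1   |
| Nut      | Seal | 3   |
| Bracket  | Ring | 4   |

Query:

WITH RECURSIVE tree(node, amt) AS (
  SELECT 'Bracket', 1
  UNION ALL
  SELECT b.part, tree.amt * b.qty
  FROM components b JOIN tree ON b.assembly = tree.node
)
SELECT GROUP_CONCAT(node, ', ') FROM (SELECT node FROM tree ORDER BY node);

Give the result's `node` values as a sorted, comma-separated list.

Base: (Bracket, amt=1).
Iteration 1: components of {Bracket} -> Nut = 1*1 = 1, Ring = 1*4 = 4, Rod = 1*1 = 1.
Iteration 2: components of {Nut,Ring,Rod} -> Bolt = 1*2 = 2, Seal = 1*3 = 3.
Iteration 3: no further components; recursion stops.

Bolt, Bracket, Nut, Ring, Rod, Seal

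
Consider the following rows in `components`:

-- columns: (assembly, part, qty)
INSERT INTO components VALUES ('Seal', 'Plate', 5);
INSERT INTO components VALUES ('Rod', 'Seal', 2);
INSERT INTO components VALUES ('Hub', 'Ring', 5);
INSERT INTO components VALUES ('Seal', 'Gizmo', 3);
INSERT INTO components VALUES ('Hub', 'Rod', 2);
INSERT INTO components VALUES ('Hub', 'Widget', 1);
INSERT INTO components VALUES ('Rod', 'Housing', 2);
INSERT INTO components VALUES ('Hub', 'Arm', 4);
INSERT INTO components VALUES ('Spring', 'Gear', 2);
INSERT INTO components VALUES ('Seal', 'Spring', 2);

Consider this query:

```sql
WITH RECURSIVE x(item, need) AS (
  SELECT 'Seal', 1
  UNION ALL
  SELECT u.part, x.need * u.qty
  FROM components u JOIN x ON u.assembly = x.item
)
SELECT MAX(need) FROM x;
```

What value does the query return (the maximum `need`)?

Base: (Seal, need=1).
Iteration 1: components of {Seal} -> Gizmo = 1*3 = 3, Plate = 1*5 = 5, Spring = 1*2 = 2.
Iteration 2: components of {Gizmo,Plate,Spring} -> Gear = 2*2 = 4.
Iteration 3: no further components; recursion stops.
need values: 1, 2, 3, 5, 4; the maximum is 5.

5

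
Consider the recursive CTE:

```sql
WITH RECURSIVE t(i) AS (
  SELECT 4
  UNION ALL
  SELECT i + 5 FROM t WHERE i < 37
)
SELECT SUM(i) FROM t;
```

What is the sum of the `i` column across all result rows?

Base: i=4.
Iteration 1: 4 < 37 holds -> i = 4 + 5 = 9.
Iteration 2: 9 < 37 holds -> i = 9 + 5 = 14.
Iteration 3: 14 < 37 holds -> i = 14 + 5 = 19.
Iteration 4: 19 < 37 holds -> i = 19 + 5 = 24.
Iteration 5: 24 < 37 holds -> i = 24 + 5 = 29.
Iteration 6: 29 < 37 holds -> i = 29 + 5 = 34.
Iteration 7: 34 < 37 holds -> i = 34 + 5 = 39.
Iteration 8: 39 < 37 fails; recursion stops.
SUM(i) = 4 + 9 + 14 + 19 + 24 + 29 + 34 + 39 = 172.

172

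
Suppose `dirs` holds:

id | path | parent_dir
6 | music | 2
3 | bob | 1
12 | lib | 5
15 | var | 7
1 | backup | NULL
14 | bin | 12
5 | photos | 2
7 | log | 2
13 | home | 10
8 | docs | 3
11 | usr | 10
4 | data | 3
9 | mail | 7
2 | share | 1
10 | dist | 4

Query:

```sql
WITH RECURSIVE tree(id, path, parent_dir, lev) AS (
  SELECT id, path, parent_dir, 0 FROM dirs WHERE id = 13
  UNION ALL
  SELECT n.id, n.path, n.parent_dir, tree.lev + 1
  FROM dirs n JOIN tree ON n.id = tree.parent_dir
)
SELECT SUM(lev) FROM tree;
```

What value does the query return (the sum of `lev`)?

Base: id=13 (home), parent_dir=10, lev 0.
Iteration 1: join on id=10 -> dist (id 10, parent_dir=4, lev 1).
Iteration 2: join on id=4 -> data (id 4, parent_dir=3, lev 2).
Iteration 3: join on id=3 -> bob (id 3, parent_dir=1, lev 3).
Iteration 4: join on id=1 -> backup (id 1, parent_dir=NULL, lev 4).
Iteration 5: parent_dir is NULL; no match; recursion stops.
SUM(lev) = 0 + 1 + 2 + 3 + 4 = 10.

10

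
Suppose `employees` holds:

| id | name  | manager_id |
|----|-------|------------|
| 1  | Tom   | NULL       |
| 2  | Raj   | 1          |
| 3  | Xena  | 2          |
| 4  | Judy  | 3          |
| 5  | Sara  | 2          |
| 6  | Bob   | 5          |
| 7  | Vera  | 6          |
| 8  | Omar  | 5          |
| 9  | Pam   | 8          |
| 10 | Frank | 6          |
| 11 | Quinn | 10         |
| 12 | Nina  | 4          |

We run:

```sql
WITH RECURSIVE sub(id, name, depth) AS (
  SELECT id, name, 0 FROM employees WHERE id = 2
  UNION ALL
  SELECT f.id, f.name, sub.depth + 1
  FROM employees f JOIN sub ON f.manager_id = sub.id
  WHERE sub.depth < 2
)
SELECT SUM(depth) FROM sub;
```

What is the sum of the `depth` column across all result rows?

Base: id=2 (Raj) at depth 0.
Iteration 1: rows with manager_id in {2} -> Xena (id 3, depth 1), Sara (id 5, depth 1).
Iteration 2: rows with manager_id in {3,5} -> Judy (id 4, depth 2), Bob (id 6, depth 2), Omar (id 8, depth 2).
Iteration 3: depth < 2 fails for all current rows; recursion stops.
SUM(depth) = 0 + 1 + 1 + 2 + 2 + 2 = 8.

8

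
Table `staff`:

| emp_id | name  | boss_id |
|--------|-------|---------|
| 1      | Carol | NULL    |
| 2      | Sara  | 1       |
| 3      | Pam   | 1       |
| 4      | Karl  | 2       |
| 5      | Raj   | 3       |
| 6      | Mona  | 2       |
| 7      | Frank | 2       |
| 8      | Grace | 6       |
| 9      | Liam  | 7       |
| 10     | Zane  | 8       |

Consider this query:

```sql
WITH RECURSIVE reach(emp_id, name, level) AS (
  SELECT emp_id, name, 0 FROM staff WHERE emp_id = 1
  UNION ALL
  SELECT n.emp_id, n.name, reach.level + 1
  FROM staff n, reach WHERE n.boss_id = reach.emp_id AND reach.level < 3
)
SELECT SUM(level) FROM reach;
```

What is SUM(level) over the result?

16

Base: emp_id=1 (Carol) at level 0.
Iteration 1: rows with boss_id in {1} -> Sara (id 2, level 1), Pam (id 3, level 1).
Iteration 2: rows with boss_id in {2,3} -> Karl (id 4, level 2), Raj (id 5, level 2), Mona (id 6, level 2), Frank (id 7, level 2).
Iteration 3: rows with boss_id in {4,5,6,7} -> Grace (id 8, level 3), Liam (id 9, level 3).
Iteration 4: level < 3 fails for all current rows; recursion stops.
SUM(level) = 0 + 1 + 1 + 2 + 2 + 2 + 2 + 3 + 3 = 16.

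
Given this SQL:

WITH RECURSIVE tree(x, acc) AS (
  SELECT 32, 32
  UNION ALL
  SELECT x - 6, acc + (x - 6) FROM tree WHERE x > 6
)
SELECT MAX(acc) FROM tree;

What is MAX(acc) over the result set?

102

Base: x=32, acc=32.
Iteration 1: 32 > 6 holds -> x = 32 - 6 = 26, acc = 32 + 26 = 58.
Iteration 2: 26 > 6 holds -> x = 26 - 6 = 20, acc = 58 + 20 = 78.
Iteration 3: 20 > 6 holds -> x = 20 - 6 = 14, acc = 78 + 14 = 92.
Iteration 4: 14 > 6 holds -> x = 14 - 6 = 8, acc = 92 + 8 = 100.
Iteration 5: 8 > 6 holds -> x = 8 - 6 = 2, acc = 100 + 2 = 102.
Iteration 6: 2 > 6 fails; recursion stops.
acc values: 32, 58, 78, 92, 100, 102; the maximum is 102.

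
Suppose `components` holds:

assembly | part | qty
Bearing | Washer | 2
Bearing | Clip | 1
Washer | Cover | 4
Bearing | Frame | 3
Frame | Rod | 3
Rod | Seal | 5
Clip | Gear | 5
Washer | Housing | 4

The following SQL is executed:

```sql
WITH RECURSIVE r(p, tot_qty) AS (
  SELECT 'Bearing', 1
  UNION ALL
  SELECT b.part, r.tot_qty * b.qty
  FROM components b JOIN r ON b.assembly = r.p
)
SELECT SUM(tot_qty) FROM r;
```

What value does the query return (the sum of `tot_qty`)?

82

Base: (Bearing, tot_qty=1).
Iteration 1: components of {Bearing} -> Clip = 1*1 = 1, Frame = 1*3 = 3, Washer = 1*2 = 2.
Iteration 2: components of {Clip,Frame,Washer} -> Cover = 2*4 = 8, Gear = 1*5 = 5, Housing = 2*4 = 8, Rod = 3*3 = 9.
Iteration 3: components of {Cover,Gear,Housing,Rod} -> Seal = 9*5 = 45.
Iteration 4: no further components; recursion stops.
SUM(tot_qty) = 1 + 2 + 1 + 3 + 8 + 8 + 5 + 9 + 45 = 82.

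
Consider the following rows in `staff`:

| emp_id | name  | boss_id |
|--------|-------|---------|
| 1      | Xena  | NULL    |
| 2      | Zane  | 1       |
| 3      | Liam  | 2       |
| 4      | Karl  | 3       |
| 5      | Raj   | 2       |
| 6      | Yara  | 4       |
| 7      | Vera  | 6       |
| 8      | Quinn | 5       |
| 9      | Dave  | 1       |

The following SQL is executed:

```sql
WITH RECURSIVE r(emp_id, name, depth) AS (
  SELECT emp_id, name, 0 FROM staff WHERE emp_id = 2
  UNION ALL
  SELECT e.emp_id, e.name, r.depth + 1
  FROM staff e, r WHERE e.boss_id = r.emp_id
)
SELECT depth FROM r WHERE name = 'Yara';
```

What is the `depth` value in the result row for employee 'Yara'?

Base: emp_id=2 (Zane) at depth 0.
Iteration 1: rows with boss_id in {2} -> Liam (id 3, depth 1), Raj (id 5, depth 1).
Iteration 2: rows with boss_id in {3,5} -> Karl (id 4, depth 2), Quinn (id 8, depth 2).
Iteration 3: rows with boss_id in {4,8} -> Yara (id 6, depth 3).
Iteration 4: rows with boss_id in {6} -> Vera (id 7, depth 4).
Iteration 5: no rows with boss_id in {7}; recursion stops.

3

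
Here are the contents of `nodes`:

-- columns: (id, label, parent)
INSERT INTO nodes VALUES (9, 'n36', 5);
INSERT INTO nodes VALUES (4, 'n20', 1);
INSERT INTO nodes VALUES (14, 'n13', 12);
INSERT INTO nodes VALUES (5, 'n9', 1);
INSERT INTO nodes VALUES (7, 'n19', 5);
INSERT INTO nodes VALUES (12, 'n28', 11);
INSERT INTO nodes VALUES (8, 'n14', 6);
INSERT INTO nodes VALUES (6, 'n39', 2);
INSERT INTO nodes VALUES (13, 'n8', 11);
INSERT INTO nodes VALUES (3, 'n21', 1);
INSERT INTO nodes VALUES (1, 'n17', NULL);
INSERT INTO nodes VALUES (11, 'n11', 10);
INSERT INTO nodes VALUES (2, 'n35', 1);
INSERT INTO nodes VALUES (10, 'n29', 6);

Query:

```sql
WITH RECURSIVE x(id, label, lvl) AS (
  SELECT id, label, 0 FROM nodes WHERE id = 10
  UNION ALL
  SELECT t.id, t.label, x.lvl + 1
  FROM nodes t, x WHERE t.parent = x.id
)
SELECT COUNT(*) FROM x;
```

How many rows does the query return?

5

Base: id=10 (n29) at lvl 0.
Iteration 1: rows with parent in {10} -> n11 (id 11, lvl 1).
Iteration 2: rows with parent in {11} -> n28 (id 12, lvl 2), n8 (id 13, lvl 2).
Iteration 3: rows with parent in {12,13} -> n13 (id 14, lvl 3).
Iteration 4: no rows with parent in {14}; recursion stops.
Total rows emitted: 5.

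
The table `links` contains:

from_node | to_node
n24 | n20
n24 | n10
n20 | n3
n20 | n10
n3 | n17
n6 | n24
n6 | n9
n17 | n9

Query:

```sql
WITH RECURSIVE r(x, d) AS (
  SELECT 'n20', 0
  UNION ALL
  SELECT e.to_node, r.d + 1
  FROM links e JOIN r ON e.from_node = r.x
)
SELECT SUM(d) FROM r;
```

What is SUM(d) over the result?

Base: (n20, d=0).
Iteration 1: edges from {n20} -> (n10, d=1), (n3, d=1).
Iteration 2: edges from {n10,n3} -> (n17, d=2).
Iteration 3: edges from {n17} -> (n9, d=3).
Iteration 4: no outgoing edges from {n9}; recursion stops.
SUM(d) = 0 + 1 + 1 + 2 + 3 = 7.

7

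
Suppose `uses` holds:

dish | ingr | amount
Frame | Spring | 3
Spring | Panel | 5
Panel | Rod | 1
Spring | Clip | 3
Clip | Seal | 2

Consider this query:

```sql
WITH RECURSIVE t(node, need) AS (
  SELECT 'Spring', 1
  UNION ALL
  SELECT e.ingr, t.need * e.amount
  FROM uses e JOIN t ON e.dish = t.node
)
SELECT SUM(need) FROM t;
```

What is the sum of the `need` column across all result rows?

20

Base: (Spring, need=1).
Iteration 1: components of {Spring} -> Clip = 1*3 = 3, Panel = 1*5 = 5.
Iteration 2: components of {Clip,Panel} -> Rod = 5*1 = 5, Seal = 3*2 = 6.
Iteration 3: no further components; recursion stops.
SUM(need) = 1 + 5 + 3 + 5 + 6 = 20.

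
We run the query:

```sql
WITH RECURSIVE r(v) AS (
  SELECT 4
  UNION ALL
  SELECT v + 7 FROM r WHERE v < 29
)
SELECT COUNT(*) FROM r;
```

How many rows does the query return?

Base: v=4.
Iteration 1: 4 < 29 holds -> v = 4 + 7 = 11.
Iteration 2: 11 < 29 holds -> v = 11 + 7 = 18.
Iteration 3: 18 < 29 holds -> v = 18 + 7 = 25.
Iteration 4: 25 < 29 holds -> v = 25 + 7 = 32.
Iteration 5: 32 < 29 fails; recursion stops.
Total rows emitted: 5.

5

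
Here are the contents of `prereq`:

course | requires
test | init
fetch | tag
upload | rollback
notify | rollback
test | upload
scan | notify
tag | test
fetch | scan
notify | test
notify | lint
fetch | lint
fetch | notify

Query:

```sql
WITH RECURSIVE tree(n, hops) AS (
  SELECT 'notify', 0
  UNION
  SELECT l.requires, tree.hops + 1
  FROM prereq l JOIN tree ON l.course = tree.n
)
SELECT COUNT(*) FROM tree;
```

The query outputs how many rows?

7

Base: (notify, hops=0).
Iteration 1: edges from {notify} -> (lint, hops=1), (rollback, hops=1), (test, hops=1).
Iteration 2: edges from {lint,rollback,test} -> (init, hops=2), (upload, hops=2).
Iteration 3: edges from {init,upload} -> (rollback, hops=3).
Iteration 4: no outgoing edges from {rollback}; recursion stops.
Total rows emitted: 7.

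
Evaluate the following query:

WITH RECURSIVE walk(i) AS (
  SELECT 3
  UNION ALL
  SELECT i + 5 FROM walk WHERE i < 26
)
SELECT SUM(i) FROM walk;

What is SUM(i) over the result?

93

Base: i=3.
Iteration 1: 3 < 26 holds -> i = 3 + 5 = 8.
Iteration 2: 8 < 26 holds -> i = 8 + 5 = 13.
Iteration 3: 13 < 26 holds -> i = 13 + 5 = 18.
Iteration 4: 18 < 26 holds -> i = 18 + 5 = 23.
Iteration 5: 23 < 26 holds -> i = 23 + 5 = 28.
Iteration 6: 28 < 26 fails; recursion stops.
SUM(i) = 3 + 8 + 13 + 18 + 23 + 28 = 93.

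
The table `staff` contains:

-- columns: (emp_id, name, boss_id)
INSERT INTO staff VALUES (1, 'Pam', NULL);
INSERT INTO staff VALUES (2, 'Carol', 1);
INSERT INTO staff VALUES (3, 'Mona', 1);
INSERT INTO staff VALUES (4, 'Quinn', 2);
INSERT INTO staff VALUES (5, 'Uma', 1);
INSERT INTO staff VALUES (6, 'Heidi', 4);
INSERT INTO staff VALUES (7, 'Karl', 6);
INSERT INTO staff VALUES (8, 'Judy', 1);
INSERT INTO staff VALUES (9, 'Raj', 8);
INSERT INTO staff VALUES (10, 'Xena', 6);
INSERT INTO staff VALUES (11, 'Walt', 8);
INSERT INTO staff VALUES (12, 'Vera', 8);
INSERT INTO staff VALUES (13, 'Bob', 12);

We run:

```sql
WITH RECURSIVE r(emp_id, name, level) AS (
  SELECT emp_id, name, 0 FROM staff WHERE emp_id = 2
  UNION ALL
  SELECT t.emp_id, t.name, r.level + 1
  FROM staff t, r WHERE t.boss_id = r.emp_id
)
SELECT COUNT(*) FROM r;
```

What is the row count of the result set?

Base: emp_id=2 (Carol) at level 0.
Iteration 1: rows with boss_id in {2} -> Quinn (id 4, level 1).
Iteration 2: rows with boss_id in {4} -> Heidi (id 6, level 2).
Iteration 3: rows with boss_id in {6} -> Karl (id 7, level 3), Xena (id 10, level 3).
Iteration 4: no rows with boss_id in {7,10}; recursion stops.
Total rows emitted: 5.

5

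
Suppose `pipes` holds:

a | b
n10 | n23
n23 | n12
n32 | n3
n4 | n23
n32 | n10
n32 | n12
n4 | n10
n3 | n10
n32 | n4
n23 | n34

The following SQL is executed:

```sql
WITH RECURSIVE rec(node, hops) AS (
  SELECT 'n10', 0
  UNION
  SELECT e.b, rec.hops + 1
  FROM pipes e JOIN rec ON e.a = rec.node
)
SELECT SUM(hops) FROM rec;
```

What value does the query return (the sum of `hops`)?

Base: (n10, hops=0).
Iteration 1: edges from {n10} -> (n23, hops=1).
Iteration 2: edges from {n23} -> (n12, hops=2), (n34, hops=2).
Iteration 3: no outgoing edges from {n12,n34}; recursion stops.
SUM(hops) = 0 + 1 + 2 + 2 = 5.

5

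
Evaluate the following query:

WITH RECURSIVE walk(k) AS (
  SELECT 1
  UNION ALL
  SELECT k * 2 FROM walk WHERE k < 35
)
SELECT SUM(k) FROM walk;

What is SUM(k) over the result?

127

Base: k=1.
Iteration 1: 1 < 35 holds -> k = 1 * 2 = 2.
Iteration 2: 2 < 35 holds -> k = 2 * 2 = 4.
Iteration 3: 4 < 35 holds -> k = 4 * 2 = 8.
Iteration 4: 8 < 35 holds -> k = 8 * 2 = 16.
Iteration 5: 16 < 35 holds -> k = 16 * 2 = 32.
Iteration 6: 32 < 35 holds -> k = 32 * 2 = 64.
Iteration 7: 64 < 35 fails; recursion stops.
SUM(k) = 1 + 2 + 4 + 8 + 16 + 32 + 64 = 127.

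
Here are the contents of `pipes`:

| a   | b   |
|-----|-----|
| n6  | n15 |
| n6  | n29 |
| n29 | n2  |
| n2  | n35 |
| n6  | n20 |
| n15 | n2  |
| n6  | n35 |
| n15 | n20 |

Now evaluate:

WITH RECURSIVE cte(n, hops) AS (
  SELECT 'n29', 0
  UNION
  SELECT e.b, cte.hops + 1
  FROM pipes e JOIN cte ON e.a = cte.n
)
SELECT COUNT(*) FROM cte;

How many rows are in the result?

Base: (n29, hops=0).
Iteration 1: edges from {n29} -> (n2, hops=1).
Iteration 2: edges from {n2} -> (n35, hops=2).
Iteration 3: no outgoing edges from {n35}; recursion stops.
Total rows emitted: 3.

3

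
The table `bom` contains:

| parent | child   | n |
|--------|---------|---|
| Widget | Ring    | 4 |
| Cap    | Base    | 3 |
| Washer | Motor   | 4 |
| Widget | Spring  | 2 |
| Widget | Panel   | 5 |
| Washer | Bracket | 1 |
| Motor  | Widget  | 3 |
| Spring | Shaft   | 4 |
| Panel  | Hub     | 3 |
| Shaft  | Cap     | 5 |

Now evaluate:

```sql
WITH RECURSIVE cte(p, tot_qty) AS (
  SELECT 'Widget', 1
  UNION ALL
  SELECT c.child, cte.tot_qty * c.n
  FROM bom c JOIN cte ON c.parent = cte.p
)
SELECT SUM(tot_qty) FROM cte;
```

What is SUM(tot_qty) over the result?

195

Base: (Widget, tot_qty=1).
Iteration 1: components of {Widget} -> Panel = 1*5 = 5, Ring = 1*4 = 4, Spring = 1*2 = 2.
Iteration 2: components of {Panel,Ring,Spring} -> Hub = 5*3 = 15, Shaft = 2*4 = 8.
Iteration 3: components of {Hub,Shaft} -> Cap = 8*5 = 40.
Iteration 4: components of {Cap} -> Base = 40*3 = 120.
Iteration 5: no further components; recursion stops.
SUM(tot_qty) = 1 + 5 + 2 + 4 + 15 + 8 + 40 + 120 = 195.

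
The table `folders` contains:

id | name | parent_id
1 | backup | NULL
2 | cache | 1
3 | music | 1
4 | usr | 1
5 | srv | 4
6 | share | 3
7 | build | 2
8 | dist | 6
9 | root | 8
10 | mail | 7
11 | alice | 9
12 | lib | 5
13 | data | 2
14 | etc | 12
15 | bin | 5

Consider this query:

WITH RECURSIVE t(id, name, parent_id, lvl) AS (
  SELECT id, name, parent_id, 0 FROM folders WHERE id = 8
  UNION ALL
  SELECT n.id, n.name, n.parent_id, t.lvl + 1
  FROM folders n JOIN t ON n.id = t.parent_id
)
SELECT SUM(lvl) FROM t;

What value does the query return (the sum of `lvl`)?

Base: id=8 (dist), parent_id=6, lvl 0.
Iteration 1: join on id=6 -> share (id 6, parent_id=3, lvl 1).
Iteration 2: join on id=3 -> music (id 3, parent_id=1, lvl 2).
Iteration 3: join on id=1 -> backup (id 1, parent_id=NULL, lvl 3).
Iteration 4: parent_id is NULL; no match; recursion stops.
SUM(lvl) = 0 + 1 + 2 + 3 = 6.

6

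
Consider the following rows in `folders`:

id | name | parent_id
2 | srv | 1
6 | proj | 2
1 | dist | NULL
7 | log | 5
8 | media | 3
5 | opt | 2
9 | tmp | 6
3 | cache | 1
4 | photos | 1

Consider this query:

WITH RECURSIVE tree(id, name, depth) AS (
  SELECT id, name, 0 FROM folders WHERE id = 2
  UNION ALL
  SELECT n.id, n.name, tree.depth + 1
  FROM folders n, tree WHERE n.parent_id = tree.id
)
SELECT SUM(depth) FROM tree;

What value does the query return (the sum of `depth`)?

Base: id=2 (srv) at depth 0.
Iteration 1: rows with parent_id in {2} -> opt (id 5, depth 1), proj (id 6, depth 1).
Iteration 2: rows with parent_id in {5,6} -> log (id 7, depth 2), tmp (id 9, depth 2).
Iteration 3: no rows with parent_id in {7,9}; recursion stops.
SUM(depth) = 0 + 1 + 1 + 2 + 2 = 6.

6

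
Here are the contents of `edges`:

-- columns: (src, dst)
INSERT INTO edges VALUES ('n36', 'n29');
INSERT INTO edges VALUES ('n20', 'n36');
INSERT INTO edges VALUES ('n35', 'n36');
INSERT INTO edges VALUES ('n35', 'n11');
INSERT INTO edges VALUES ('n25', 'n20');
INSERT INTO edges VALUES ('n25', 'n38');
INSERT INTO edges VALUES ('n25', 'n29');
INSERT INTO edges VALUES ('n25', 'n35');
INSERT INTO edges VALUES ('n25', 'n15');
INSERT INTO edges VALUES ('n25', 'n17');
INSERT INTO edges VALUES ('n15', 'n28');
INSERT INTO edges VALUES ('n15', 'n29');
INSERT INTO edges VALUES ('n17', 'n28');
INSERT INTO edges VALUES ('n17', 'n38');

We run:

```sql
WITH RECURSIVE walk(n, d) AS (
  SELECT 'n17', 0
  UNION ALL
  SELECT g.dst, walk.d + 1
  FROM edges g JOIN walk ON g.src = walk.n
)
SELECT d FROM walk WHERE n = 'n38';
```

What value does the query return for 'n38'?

1

Base: (n17, d=0).
Iteration 1: edges from {n17} -> (n28, d=1), (n38, d=1).
Iteration 2: no outgoing edges from {n28,n38}; recursion stops.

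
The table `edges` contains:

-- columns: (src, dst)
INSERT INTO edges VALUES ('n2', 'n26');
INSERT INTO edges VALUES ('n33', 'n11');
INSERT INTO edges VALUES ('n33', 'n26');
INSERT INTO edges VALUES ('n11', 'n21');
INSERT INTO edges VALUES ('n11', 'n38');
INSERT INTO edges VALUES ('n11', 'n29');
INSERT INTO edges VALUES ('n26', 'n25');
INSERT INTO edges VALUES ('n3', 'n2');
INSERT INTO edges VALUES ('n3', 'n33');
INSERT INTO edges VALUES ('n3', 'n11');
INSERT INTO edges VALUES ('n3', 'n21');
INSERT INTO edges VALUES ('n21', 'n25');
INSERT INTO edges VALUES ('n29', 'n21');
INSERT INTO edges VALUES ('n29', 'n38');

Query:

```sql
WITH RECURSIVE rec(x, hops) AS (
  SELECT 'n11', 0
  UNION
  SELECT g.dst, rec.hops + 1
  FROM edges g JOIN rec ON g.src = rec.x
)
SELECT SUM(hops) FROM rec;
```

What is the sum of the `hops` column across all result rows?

Base: (n11, hops=0).
Iteration 1: edges from {n11} -> (n21, hops=1), (n29, hops=1), (n38, hops=1).
Iteration 2: edges from {n21,n29,n38} -> (n21, hops=2), (n25, hops=2), (n38, hops=2).
Iteration 3: edges from {n21,n25,n38} -> (n25, hops=3).
Iteration 4: no outgoing edges from {n25}; recursion stops.
SUM(hops) = 0 + 1 + 1 + 1 + 2 + 2 + 2 + 3 = 12.

12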